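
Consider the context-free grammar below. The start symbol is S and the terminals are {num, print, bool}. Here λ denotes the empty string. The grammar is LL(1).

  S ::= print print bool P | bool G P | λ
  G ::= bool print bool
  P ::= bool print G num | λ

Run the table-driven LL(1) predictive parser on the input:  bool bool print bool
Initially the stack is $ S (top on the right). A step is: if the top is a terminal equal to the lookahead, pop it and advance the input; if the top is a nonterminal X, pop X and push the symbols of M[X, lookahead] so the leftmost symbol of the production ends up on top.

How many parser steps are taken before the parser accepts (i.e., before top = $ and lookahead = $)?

7

     Stack                Input                   Action
  1  $ S                  bool bool print bool $  expand S ::= bool G P
  2  $ P G bool           bool bool print bool $  match bool
  3  $ P G                bool print bool $       expand G ::= bool print bool
  4  $ P bool print bool  bool print bool $       match bool
  5  $ P bool print       print bool $            match print
  6  $ P bool             bool $                  match bool
  7  $ P                  $                       expand P ::= λ
Accept reached after 7 steps.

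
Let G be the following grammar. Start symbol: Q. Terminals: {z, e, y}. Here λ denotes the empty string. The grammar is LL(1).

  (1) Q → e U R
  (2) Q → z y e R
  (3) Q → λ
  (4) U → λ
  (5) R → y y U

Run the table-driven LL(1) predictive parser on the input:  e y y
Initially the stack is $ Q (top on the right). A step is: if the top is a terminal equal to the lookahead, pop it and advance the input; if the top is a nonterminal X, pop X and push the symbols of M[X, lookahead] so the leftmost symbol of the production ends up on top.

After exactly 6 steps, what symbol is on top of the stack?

     Stack    Input    Action
  1  $ Q      e y y $  expand Q → e U R
  2  $ R U e  e y y $  match e
  3  $ R U    y y $    expand U → λ
  4  $ R      y y $    expand R → y y U
  5  $ U y y  y y $    match y
  6  $ U y    y $      match y
Stack after step 6: $ U (top = U).

U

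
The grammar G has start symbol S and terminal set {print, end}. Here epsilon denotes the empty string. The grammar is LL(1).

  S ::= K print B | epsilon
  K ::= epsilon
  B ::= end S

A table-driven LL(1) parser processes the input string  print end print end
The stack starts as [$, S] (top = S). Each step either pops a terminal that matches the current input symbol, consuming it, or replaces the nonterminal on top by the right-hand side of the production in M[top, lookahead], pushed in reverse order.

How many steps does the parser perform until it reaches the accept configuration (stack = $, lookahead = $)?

11

      Stack        Input                  Action
   1  $ S          print end print end $  expand S ::= K print B
   2  $ B print K  print end print end $  expand K ::= epsilon
   3  $ B print    print end print end $  match print
   4  $ B          end print end $        expand B ::= end S
   5  $ S end      end print end $        match end
   6  $ S          print end $            expand S ::= K print B
   7  $ B print K  print end $            expand K ::= epsilon
   8  $ B print    print end $            match print
   9  $ B          end $                  expand B ::= end S
  10  $ S end      end $                  match end
  11  $ S          $                      expand S ::= epsilon
Accept reached after 11 steps.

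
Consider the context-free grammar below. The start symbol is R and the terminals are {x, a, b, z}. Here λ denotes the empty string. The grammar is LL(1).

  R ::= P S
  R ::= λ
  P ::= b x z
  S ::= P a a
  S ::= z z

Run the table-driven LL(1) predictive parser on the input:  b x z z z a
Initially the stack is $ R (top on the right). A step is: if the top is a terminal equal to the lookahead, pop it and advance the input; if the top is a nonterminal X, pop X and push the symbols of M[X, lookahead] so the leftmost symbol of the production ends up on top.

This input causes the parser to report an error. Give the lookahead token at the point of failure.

     Stack      Input          Action
  1  $ R        b x z z z a $  expand R ::= P S
  2  $ S P      b x z z z a $  expand P ::= b x z
  3  $ S z x b  b x z z z a $  match b
  4  $ S z x    x z z z a $    match x
  5  $ S z      z z z a $      match z
  6  $ S        z z a $        expand S ::= z z
  7  $ z z      z z a $        match z
  8  $ z        z a $          match z
  9  $          a $            error: stack empty but input remains

a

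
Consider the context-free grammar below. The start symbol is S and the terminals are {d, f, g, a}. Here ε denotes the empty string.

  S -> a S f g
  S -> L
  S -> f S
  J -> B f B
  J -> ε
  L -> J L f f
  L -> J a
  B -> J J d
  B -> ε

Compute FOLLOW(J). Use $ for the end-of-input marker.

FIRST(S): from S->a S f g we get {a}; from S->L we get {a, d, f}; from S->f S we get {f}. So FIRST(S) = {a, d, f}.
FIRST(J): from J->B f B we get {d, f}; from J->ε we get {ε}. So FIRST(J) = {ε, d, f}.
FIRST(L): from L->J L f f we get {a, d, f}; from L->J a we get {a, d, f}. So FIRST(L) = {a, d, f}.
FIRST(B): from B->J J d we get {d, f}; from B->ε we get {ε}. So FIRST(B) = {ε, d, f}.
FOLLOW(S) includes $ since S is the start symbol.
FOLLOW(S): in S->a S f g, S is followed by f g with FIRST {f}; in S->f S, the suffix after S is empty (adds nothing new). Thus FOLLOW(S) = {$, f}.
FOLLOW(J): in L->J L f f, J is followed by L f f with FIRST {a, d, f}; in L->J a, J is followed by a with FIRST {a}; in B->J J d (occurrence 1), J is followed by J d with FIRST {d, f}; in B->J J d (occurrence 2), J is followed by d with FIRST {d}. Thus FOLLOW(J) = {a, d, f}.
FOLLOW(L): in S->L, the suffix after L is empty, so FOLLOW(L) ⊇ FOLLOW(S) = {$, f}; in L->J L f f, L is followed by f f with FIRST {f}. Thus FOLLOW(L) = {$, f}.
FOLLOW(B): in J->B f B (occurrence 1), B is followed by f B with FIRST {f}; in J->B f B (occurrence 2), the suffix after B is empty, so FOLLOW(B) ⊇ FOLLOW(J) = {a, d, f}. Thus FOLLOW(B) = {a, d, f}.

{a, d, f}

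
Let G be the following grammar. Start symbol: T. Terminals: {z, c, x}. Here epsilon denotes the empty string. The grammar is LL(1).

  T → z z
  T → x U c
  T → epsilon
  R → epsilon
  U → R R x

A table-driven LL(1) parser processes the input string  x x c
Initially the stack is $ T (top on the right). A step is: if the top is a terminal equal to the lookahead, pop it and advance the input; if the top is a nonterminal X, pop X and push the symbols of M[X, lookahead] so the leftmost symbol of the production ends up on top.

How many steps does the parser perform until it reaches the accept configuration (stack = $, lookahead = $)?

step 1: stack=$ T  input=x x c $  — expand T → x U c
step 2: stack=$ c U x  input=x x c $  — match x
step 3: stack=$ c U  input=x c $  — expand U → R R x
step 4: stack=$ c x R R  input=x c $  — expand R → epsilon
step 5: stack=$ c x R  input=x c $  — expand R → epsilon
step 6: stack=$ c x  input=x c $  — match x
step 7: stack=$ c  input=c $  — match c
Accept reached after 7 steps.

7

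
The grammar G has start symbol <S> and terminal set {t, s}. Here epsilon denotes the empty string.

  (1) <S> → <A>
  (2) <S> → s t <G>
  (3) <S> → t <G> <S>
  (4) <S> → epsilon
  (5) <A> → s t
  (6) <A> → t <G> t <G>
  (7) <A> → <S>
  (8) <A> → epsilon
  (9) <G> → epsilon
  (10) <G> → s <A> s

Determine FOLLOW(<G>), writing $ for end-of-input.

{$, s, t}

FIRST(<G>) = {epsilon, s}
FIRST(<S>) = {epsilon, s, t}  (via <A>)
FIRST(<A>) = {epsilon, s, t}  (via <S>)
FOLLOW(<S>) includes $ since <S> is the start symbol.
FOLLOW(<S>): in <S>→t <G> <S>, the suffix after <S> is empty (adds nothing new); in <A>→<S>, the suffix after <S> is empty, so FOLLOW(<S>) ⊇ FOLLOW(<A>) = {$, s}. Thus FOLLOW(<S>) = {$, s}.
FOLLOW(<A>): in <S>→<A>, the suffix after <A> is empty, so FOLLOW(<A>) ⊇ FOLLOW(<S>) = {$, s}; in <G>→s <A> s, <A> is followed by s with FIRST {s}. Thus FOLLOW(<A>) = {$, s}.
FOLLOW(<G>): in <S>→s t <G>, the suffix after <G> is empty, so FOLLOW(<G>) ⊇ FOLLOW(<S>) = {$, s}; in <S>→t <G> <S>, <G> is followed by <S> with FIRST {epsilon, s, t}; in <S>→t <G> <S>, the suffix after <G> is nullable, so FOLLOW(<G>) ⊇ FOLLOW(<S>) = {$, s}; in <A>→t <G> t <G> (occurrence 1), <G> is followed by t <G> with FIRST {t}; in <A>→t <G> t <G> (occurrence 2), the suffix after <G> is empty, so FOLLOW(<G>) ⊇ FOLLOW(<A>) = {$, s}. Thus FOLLOW(<G>) = {$, s, t}.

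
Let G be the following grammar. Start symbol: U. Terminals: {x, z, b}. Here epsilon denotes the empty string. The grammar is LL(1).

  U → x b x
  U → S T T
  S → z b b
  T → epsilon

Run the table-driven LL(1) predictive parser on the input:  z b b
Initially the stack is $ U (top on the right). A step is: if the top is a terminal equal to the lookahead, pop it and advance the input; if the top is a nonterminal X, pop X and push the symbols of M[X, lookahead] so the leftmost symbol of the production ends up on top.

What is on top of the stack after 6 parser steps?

T

step 1: stack=$ U  input=z b b $  — expand U → S T T
step 2: stack=$ T T S  input=z b b $  — expand S → z b b
step 3: stack=$ T T b b z  input=z b b $  — match z
step 4: stack=$ T T b b  input=b b $  — match b
step 5: stack=$ T T b  input=b $  — match b
step 6: stack=$ T T  input=$  — expand T → epsilon
Stack after step 6: $ T (top = T).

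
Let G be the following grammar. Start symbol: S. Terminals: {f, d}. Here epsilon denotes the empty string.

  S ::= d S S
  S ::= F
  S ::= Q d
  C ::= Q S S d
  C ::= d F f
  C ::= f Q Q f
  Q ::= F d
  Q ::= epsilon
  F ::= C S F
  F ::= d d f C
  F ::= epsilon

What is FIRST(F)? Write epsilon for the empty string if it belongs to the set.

FIRST(S): from S::=d S S we get {d}; from S::=F we get {epsilon, d, f}; from S::=Q d we get {d, f}. So FIRST(S) = {epsilon, d, f}.
FIRST(C): from C::=Q S S d we get {d, f}; from C::=d F f we get {d}; from C::=f Q Q f we get {f}. So FIRST(C) = {d, f}.
FIRST(F): from F::=C S F we get {d, f}; from F::=d d f C we get {d}; from F::=epsilon we get {epsilon}. So FIRST(F) = {epsilon, d, f}.
FIRST(Q): from Q::=F d we get {d, f}; from Q::=epsilon we get {epsilon}. So FIRST(Q) = {epsilon, d, f}.

{epsilon, d, f}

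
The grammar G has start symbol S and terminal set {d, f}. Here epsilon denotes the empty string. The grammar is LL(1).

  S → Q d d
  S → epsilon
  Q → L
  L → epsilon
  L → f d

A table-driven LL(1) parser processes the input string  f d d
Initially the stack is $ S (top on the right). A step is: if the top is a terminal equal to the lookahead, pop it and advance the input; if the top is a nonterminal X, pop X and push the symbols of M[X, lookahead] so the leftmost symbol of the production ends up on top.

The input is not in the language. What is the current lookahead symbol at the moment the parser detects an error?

step 1: stack=$ S  input=f d d $  — expand S → Q d d
step 2: stack=$ d d Q  input=f d d $  — expand Q → L
step 3: stack=$ d d L  input=f d d $  — expand L → f d
step 4: stack=$ d d d f  input=f d d $  — match f
step 5: stack=$ d d d  input=d d $  — match d
step 6: stack=$ d d  input=d $  — match d
step 7: stack=$ d  input=$  — error: top is terminal d but lookahead is $

$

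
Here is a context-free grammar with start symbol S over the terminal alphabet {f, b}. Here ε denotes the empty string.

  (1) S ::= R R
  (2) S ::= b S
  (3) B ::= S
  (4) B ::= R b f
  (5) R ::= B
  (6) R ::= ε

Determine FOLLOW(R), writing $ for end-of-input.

FIRST(S) = {ε, b}  (via R R)
FIRST(B) = {ε, b}  (via S, R b f)
FIRST(R) = {ε, b}  (via B)
FOLLOW(S) includes $ since S is the start symbol.
FOLLOW(S): in S::=b S, the suffix after S is empty (adds nothing new); in B::=S, the suffix after S is empty, so FOLLOW(S) ⊇ FOLLOW(B) = {$, b}. Thus FOLLOW(S) = {$, b}.
FOLLOW(R): in S::=R R (occurrence 1), R is followed by R with FIRST {ε, b}; in S::=R R (occurrence 1), the suffix after R is nullable, so FOLLOW(R) ⊇ FOLLOW(S) = {$, b}; in S::=R R (occurrence 2), the suffix after R is empty, so FOLLOW(R) ⊇ FOLLOW(S) = {$, b}; in B::=R b f, R is followed by b f with FIRST {b}. Thus FOLLOW(R) = {$, b}.
FOLLOW(B): in R::=B, the suffix after B is empty, so FOLLOW(B) ⊇ FOLLOW(R) = {$, b}. Thus FOLLOW(B) = {$, b}.

{$, b}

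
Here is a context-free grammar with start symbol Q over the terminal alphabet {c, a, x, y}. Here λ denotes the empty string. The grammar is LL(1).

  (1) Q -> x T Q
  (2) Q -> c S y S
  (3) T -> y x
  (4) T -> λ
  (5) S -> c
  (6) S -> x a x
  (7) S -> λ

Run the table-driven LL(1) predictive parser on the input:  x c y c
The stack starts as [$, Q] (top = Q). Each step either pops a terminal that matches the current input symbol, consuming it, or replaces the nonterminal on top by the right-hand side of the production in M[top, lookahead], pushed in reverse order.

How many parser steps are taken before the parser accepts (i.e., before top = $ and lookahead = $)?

9

step 1: stack=$ Q  input=x c y c $  — expand Q -> x T Q
step 2: stack=$ Q T x  input=x c y c $  — match x
step 3: stack=$ Q T  input=c y c $  — expand T -> λ
step 4: stack=$ Q  input=c y c $  — expand Q -> c S y S
step 5: stack=$ S y S c  input=c y c $  — match c
step 6: stack=$ S y S  input=y c $  — expand S -> λ
step 7: stack=$ S y  input=y c $  — match y
step 8: stack=$ S  input=c $  — expand S -> c
step 9: stack=$ c  input=c $  — match c
Accept reached after 9 steps.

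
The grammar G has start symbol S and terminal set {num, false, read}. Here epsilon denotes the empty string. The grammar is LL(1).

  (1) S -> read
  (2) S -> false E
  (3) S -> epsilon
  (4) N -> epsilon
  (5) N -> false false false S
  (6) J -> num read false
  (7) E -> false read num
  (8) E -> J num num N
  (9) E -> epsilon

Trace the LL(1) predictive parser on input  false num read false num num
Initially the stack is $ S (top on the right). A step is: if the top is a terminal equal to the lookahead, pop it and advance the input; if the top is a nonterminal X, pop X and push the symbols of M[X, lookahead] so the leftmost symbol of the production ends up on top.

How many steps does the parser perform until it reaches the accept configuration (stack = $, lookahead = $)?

10

      Stack                       Input                           Action
   1  $ S                         false num read false num num $  expand S -> false E
   2  $ E false                   false num read false num num $  match false
   3  $ E                         num read false num num $        expand E -> J num num N
   4  $ N num num J               num read false num num $        expand J -> num read false
   5  $ N num num false read num  num read false num num $        match num
   6  $ N num num false read      read false num num $            match read
   7  $ N num num false           false num num $                 match false
   8  $ N num num                 num num $                       match num
   9  $ N num                     num $                           match num
  10  $ N                         $                               expand N -> epsilon
Accept reached after 10 steps.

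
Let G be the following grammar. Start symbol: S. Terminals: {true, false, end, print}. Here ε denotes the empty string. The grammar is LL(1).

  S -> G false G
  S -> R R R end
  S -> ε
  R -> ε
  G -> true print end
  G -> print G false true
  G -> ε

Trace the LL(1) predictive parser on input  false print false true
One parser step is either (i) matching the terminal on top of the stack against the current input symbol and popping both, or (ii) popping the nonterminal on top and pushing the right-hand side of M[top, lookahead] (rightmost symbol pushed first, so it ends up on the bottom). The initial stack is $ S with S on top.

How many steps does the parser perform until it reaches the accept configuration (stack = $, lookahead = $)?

8

     Stack                 Input                     Action
  1  $ S                   false print false true $  expand S -> G false G
  2  $ G false G           false print false true $  expand G -> ε
  3  $ G false             false print false true $  match false
  4  $ G                   print false true $        expand G -> print G false true
  5  $ true false G print  print false true $        match print
  6  $ true false G        false true $              expand G -> ε
  7  $ true false          false true $              match false
  8  $ true                true $                    match true
Accept reached after 8 steps.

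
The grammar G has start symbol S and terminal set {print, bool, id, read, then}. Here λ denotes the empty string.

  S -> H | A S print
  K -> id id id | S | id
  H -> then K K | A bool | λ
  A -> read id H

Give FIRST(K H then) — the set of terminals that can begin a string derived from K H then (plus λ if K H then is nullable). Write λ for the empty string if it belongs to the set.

FIRST(A): from A->read id H we get {read}. So FIRST(A) = {read}.
FIRST(H): from H->then K K we get {then}; from H->A bool we get {read}; from H->λ we get {λ}. So FIRST(H) = {λ, read, then}.
FIRST(S): from S->H we get {λ, read, then}; from S->A S print we get {read}. So FIRST(S) = {λ, read, then}.
FIRST(K): from K->id id id we get {id}; from K->S we get {λ, read, then}; from K->id we get {id}. So FIRST(K) = {λ, id, read, then}.
FIRST(K H then): take FIRST of each symbol in turn, carrying on past any symbol whose FIRST contains λ; result {id, read, then}.

{id, read, then}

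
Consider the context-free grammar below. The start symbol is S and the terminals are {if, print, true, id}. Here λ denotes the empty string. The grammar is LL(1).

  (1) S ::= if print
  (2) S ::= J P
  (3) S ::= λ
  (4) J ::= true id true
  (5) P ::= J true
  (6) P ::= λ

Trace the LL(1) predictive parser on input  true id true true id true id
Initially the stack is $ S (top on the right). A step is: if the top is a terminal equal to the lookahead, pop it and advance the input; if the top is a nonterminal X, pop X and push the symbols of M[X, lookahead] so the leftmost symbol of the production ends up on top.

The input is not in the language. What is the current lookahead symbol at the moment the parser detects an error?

id

      Stack                Input                           Action
   1  $ S                  true id true true id true id $  expand S ::= J P
   2  $ P J                true id true true id true id $  expand J ::= true id true
   3  $ P true id true     true id true true id true id $  match true
   4  $ P true id          id true true id true id $       match id
   5  $ P true             true true id true id $          match true
   6  $ P                  true id true id $               expand P ::= J true
   7  $ true J             true id true id $               expand J ::= true id true
   8  $ true true id true  true id true id $               match true
   9  $ true true id       id true id $                    match id
  10  $ true true          true id $                       match true
  11  $ true               id $                            error: top is terminal true but lookahead is id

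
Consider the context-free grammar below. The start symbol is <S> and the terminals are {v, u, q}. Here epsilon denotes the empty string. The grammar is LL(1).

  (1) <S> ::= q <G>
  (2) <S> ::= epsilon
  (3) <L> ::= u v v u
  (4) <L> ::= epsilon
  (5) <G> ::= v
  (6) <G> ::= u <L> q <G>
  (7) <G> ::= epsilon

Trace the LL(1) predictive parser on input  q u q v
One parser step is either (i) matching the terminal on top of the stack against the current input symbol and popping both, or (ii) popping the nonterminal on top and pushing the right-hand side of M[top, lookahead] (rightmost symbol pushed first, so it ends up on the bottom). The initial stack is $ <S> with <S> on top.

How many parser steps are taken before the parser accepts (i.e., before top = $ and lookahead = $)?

8

step 1: stack=$ <S>  input=q u q v $  — expand <S> ::= q <G>
step 2: stack=$ <G> q  input=q u q v $  — match q
step 3: stack=$ <G>  input=u q v $  — expand <G> ::= u <L> q <G>
step 4: stack=$ <G> q <L> u  input=u q v $  — match u
step 5: stack=$ <G> q <L>  input=q v $  — expand <L> ::= epsilon
step 6: stack=$ <G> q  input=q v $  — match q
step 7: stack=$ <G>  input=v $  — expand <G> ::= v
step 8: stack=$ v  input=v $  — match v
Accept reached after 8 steps.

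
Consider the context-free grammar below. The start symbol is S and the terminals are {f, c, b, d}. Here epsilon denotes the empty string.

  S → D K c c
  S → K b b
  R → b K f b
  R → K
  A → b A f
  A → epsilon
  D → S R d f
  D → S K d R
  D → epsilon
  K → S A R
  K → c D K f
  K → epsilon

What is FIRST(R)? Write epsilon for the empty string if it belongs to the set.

{epsilon, b, c}

FIRST(A) = {epsilon, b}
FIRST(S) = {b, c}  (via D K c c, K b b)
FIRST(D) = {epsilon, b, c}  (via S R d f, S K d R)
FIRST(K) = {epsilon, b, c}  (via S A R)
FIRST(R) = {epsilon, b, c}  (via K)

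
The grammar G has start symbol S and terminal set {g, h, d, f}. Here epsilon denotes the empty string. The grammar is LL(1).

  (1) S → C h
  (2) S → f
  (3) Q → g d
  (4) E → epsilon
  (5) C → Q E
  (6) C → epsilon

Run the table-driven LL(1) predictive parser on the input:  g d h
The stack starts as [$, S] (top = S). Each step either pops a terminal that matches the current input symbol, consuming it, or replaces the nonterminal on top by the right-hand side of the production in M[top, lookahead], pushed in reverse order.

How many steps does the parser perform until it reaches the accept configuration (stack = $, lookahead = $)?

     Stack      Input    Action
  1  $ S        g d h $  expand S → C h
  2  $ h C      g d h $  expand C → Q E
  3  $ h E Q    g d h $  expand Q → g d
  4  $ h E d g  g d h $  match g
  5  $ h E d    d h $    match d
  6  $ h E      h $      expand E → epsilon
  7  $ h        h $      match h
Accept reached after 7 steps.

7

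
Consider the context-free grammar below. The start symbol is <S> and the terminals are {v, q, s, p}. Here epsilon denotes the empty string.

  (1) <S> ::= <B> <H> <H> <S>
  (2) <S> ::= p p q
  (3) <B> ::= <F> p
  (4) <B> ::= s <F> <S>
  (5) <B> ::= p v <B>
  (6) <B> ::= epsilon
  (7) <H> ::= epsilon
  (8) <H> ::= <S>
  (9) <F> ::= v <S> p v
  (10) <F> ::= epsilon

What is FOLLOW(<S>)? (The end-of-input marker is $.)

{$, p, s, v}

FIRST(<F>) = {epsilon, v}
FIRST(<B>) = {epsilon, p, s, v}  (via <F> p)
FIRST(<S>) = {p, s, v}  (via <B> <H> <H> <S>)
FIRST(<H>) = {epsilon, p, s, v}  (via <S>)
FOLLOW(<S>) includes $ since <S> is the start symbol.
FOLLOW(<B>): in <S>::=<B> <H> <H> <S>, <B> is followed by <H> <H> <S> with FIRST {p, s, v}; in <B>::=p v <B>, the suffix after <B> is empty (adds nothing new). Thus FOLLOW(<B>) = {p, s, v}.
FOLLOW(<H>): in <S>::=<B> <H> <H> <S> (occurrence 1), <H> is followed by <H> <S> with FIRST {p, s, v}; in <S>::=<B> <H> <H> <S> (occurrence 2), <H> is followed by <S> with FIRST {p, s, v}. Thus FOLLOW(<H>) = {p, s, v}.
FOLLOW(<S>): in <S>::=<B> <H> <H> <S>, the suffix after <S> is empty (adds nothing new); in <B>::=s <F> <S>, the suffix after <S> is empty, so FOLLOW(<S>) ⊇ FOLLOW(<B>) = {p, s, v}; in <H>::=<S>, the suffix after <S> is empty, so FOLLOW(<S>) ⊇ FOLLOW(<H>) = {p, s, v}; in <F>::=v <S> p v, <S> is followed by p v with FIRST {p}. Thus FOLLOW(<S>) = {$, p, s, v}.
FOLLOW(<F>): in <B>::=<F> p, <F> is followed by p with FIRST {p}; in <B>::=s <F> <S>, <F> is followed by <S> with FIRST {p, s, v}. Thus FOLLOW(<F>) = {p, s, v}.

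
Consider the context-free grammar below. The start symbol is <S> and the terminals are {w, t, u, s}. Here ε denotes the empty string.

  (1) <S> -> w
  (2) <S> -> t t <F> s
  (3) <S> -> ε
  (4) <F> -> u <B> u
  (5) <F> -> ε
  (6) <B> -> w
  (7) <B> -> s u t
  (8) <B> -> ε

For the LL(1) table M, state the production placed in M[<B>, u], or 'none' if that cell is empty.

<B> -> ε

FIRST(<S>): from <S>->w we get {w}; from <S>->t t <F> s we get {t}; from <S>->ε we get {ε}. So FIRST(<S>) = {ε, t, w}.
FIRST(<F>): from <F>->u <B> u we get {u}; from <F>->ε we get {ε}. So FIRST(<F>) = {ε, u}.
FIRST(<B>): from <B>->w we get {w}; from <B>->s u t we get {s}; from <B>->ε we get {ε}. So FIRST(<B>) = {ε, s, w}.
FOLLOW(<S>) includes $ since <S> is the start symbol.
FOLLOW(<B>): in <F>->u <B> u, <B> is followed by u with FIRST {u}. Thus FOLLOW(<B>) = {u}.
For <B> -> w: FIRST(w) = {w}, so it goes in M[<B>, t] for t ∈ {w}.
For <B> -> s u t: FIRST(s u t) = {s}, so it goes in M[<B>, t] for t ∈ {s}.
For <B> -> ε: FIRST(ε) = {ε}, so it goes in M[<B>, t] for t ∈ {}; since ε ∈ FIRST, also for every t ∈ FOLLOW(<B>) = {u}.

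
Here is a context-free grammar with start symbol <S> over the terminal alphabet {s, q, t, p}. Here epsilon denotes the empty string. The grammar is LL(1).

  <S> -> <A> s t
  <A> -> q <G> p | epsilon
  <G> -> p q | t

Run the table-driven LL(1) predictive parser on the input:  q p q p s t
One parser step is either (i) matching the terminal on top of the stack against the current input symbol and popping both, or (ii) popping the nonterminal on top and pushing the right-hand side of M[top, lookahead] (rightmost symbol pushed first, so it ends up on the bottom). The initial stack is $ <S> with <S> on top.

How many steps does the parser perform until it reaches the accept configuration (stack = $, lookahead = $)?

step 1: stack=$ <S>  input=q p q p s t $  — expand <S> -> <A> s t
step 2: stack=$ t s <A>  input=q p q p s t $  — expand <A> -> q <G> p
step 3: stack=$ t s p <G> q  input=q p q p s t $  — match q
step 4: stack=$ t s p <G>  input=p q p s t $  — expand <G> -> p q
step 5: stack=$ t s p q p  input=p q p s t $  — match p
step 6: stack=$ t s p q  input=q p s t $  — match q
step 7: stack=$ t s p  input=p s t $  — match p
step 8: stack=$ t s  input=s t $  — match s
step 9: stack=$ t  input=t $  — match t
Accept reached after 9 steps.

9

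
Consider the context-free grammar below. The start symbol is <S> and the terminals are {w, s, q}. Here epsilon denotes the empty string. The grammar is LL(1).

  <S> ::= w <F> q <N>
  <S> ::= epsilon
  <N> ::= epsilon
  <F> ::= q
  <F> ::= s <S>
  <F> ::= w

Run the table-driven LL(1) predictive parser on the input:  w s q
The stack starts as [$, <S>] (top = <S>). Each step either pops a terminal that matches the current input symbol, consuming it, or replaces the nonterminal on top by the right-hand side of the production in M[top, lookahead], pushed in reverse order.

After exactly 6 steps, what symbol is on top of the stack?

<N>

     Stack          Input    Action
  1  $ <S>          w s q $  expand <S> ::= w <F> q <N>
  2  $ <N> q <F> w  w s q $  match w
  3  $ <N> q <F>    s q $    expand <F> ::= s <S>
  4  $ <N> q <S> s  s q $    match s
  5  $ <N> q <S>    q $      expand <S> ::= epsilon
  6  $ <N> q        q $      match q
Stack after step 6: $ <N> (top = <N>).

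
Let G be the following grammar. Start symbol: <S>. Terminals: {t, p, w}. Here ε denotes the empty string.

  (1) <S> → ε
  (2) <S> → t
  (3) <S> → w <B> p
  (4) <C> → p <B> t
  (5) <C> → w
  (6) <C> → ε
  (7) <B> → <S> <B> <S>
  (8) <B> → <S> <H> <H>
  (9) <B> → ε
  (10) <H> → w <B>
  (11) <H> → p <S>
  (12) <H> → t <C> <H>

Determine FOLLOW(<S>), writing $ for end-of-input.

FIRST(<S>): from <S>→ε we get {ε}; from <S>→t we get {t}; from <S>→w <B> p we get {w}. So FIRST(<S>) = {ε, t, w}.
FIRST(<C>): from <C>→p <B> t we get {p}; from <C>→w we get {w}; from <C>→ε we get {ε}. So FIRST(<C>) = {ε, p, w}.
FIRST(<H>): from <H>→w <B> we get {w}; from <H>→p <S> we get {p}; from <H>→t <C> <H> we get {t}. So FIRST(<H>) = {p, t, w}.
FIRST(<B>): from <B>→<S> <B> <S> we get {ε, p, t, w}; from <B>→<S> <H> <H> we get {p, t, w}; from <B>→ε we get {ε}. So FIRST(<B>) = {ε, p, t, w}.
FOLLOW(<S>) includes $ since <S> is the start symbol.
FOLLOW(<C>): in <H>→t <C> <H>, <C> is followed by <H> with FIRST {p, t, w}. Thus FOLLOW(<C>) = {p, t, w}.
FOLLOW(<S>): in <B>→<S> <B> <S> (occurrence 1), <S> is followed by <B> <S> with FIRST {ε, p, t, w}; in <B>→<S> <B> <S> (occurrence 1), the suffix after <S> is nullable, so FOLLOW(<S>) ⊇ FOLLOW(<B>) = {p, t, w}; in <B>→<S> <B> <S> (occurrence 2), the suffix after <S> is empty, so FOLLOW(<S>) ⊇ FOLLOW(<B>) = {p, t, w}; in <B>→<S> <H> <H>, <S> is followed by <H> <H> with FIRST {p, t, w}; in <H>→p <S>, the suffix after <S> is empty, so FOLLOW(<S>) ⊇ FOLLOW(<H>) = {p, t, w}. Thus FOLLOW(<S>) = {$, p, t, w}.
FOLLOW(<B>): in <S>→w <B> p, <B> is followed by p with FIRST {p}; in <C>→p <B> t, <B> is followed by t with FIRST {t}; in <B>→<S> <B> <S>, <B> is followed by <S> with FIRST {ε, t, w}; in <B>→<S> <B> <S>, the suffix after <B> is nullable (adds nothing new); in <H>→w <B>, the suffix after <B> is empty, so FOLLOW(<B>) ⊇ FOLLOW(<H>) = {p, t, w}. Thus FOLLOW(<B>) = {p, t, w}.
FOLLOW(<H>): in <B>→<S> <H> <H> (occurrence 1), <H> is followed by <H> with FIRST {p, t, w}; in <B>→<S> <H> <H> (occurrence 2), the suffix after <H> is empty, so FOLLOW(<H>) ⊇ FOLLOW(<B>) = {p, t, w}; in <H>→t <C> <H>, the suffix after <H> is empty (adds nothing new). Thus FOLLOW(<H>) = {p, t, w}.

{$, p, t, w}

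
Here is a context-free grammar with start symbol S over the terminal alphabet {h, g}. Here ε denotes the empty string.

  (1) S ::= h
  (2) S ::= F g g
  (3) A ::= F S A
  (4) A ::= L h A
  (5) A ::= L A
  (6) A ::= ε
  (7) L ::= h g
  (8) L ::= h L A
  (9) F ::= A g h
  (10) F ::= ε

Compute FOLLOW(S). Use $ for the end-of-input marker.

FIRST(L): from L::=h g we get {h}; from L::=h L A we get {h}. So FIRST(L) = {h}.
FIRST(S): from S::=h we get {h}; from S::=F g g we get {g, h}. So FIRST(S) = {g, h}.
FIRST(A): from A::=F S A we get {g, h}; from A::=L h A we get {h}; from A::=L A we get {h}; from A::=ε we get {ε}. So FIRST(A) = {ε, g, h}.
FIRST(F): from F::=A g h we get {g, h}; from F::=ε we get {ε}. So FIRST(F) = {ε, g, h}.
FOLLOW(S) includes $ since S is the start symbol.
FOLLOW(F): in S::=F g g, F is followed by g g with FIRST {g}; in A::=F S A, F is followed by S A with FIRST {g, h}. Thus FOLLOW(F) = {g, h}.
FOLLOW(S): in A::=F S A, S is followed by A with FIRST {ε, g, h}; in A::=F S A, the suffix after S is nullable, so FOLLOW(S) ⊇ FOLLOW(A) = {g, h}. Thus FOLLOW(S) = {$, g, h}.
FOLLOW(A): in A::=F S A, the suffix after A is empty (adds nothing new); in A::=L h A, the suffix after A is empty (adds nothing new); in A::=L A, the suffix after A is empty (adds nothing new); in L::=h L A, the suffix after A is empty, so FOLLOW(A) ⊇ FOLLOW(L) = {g, h}; in F::=A g h, A is followed by g h with FIRST {g}. Thus FOLLOW(A) = {g, h}.
FOLLOW(L): in A::=L h A, L is followed by h A with FIRST {h}; in A::=L A, L is followed by A with FIRST {ε, g, h}; in A::=L A, the suffix after L is nullable, so FOLLOW(L) ⊇ FOLLOW(A) = {g, h}; in L::=h L A, L is followed by A with FIRST {ε, g, h}; in L::=h L A, the suffix after L is nullable (adds nothing new). Thus FOLLOW(L) = {g, h}.

{$, g, h}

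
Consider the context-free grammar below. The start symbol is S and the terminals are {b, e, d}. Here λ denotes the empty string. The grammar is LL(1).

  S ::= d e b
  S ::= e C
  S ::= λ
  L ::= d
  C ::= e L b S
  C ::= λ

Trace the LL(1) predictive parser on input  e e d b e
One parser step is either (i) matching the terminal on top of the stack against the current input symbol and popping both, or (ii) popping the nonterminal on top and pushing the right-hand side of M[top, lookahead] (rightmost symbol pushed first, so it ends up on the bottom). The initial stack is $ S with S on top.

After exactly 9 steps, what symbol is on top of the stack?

C

step 1: stack=$ S  input=e e d b e $  — expand S ::= e C
step 2: stack=$ C e  input=e e d b e $  — match e
step 3: stack=$ C  input=e d b e $  — expand C ::= e L b S
step 4: stack=$ S b L e  input=e d b e $  — match e
step 5: stack=$ S b L  input=d b e $  — expand L ::= d
step 6: stack=$ S b d  input=d b e $  — match d
step 7: stack=$ S b  input=b e $  — match b
step 8: stack=$ S  input=e $  — expand S ::= e C
step 9: stack=$ C e  input=e $  — match e
Stack after step 9: $ C (top = C).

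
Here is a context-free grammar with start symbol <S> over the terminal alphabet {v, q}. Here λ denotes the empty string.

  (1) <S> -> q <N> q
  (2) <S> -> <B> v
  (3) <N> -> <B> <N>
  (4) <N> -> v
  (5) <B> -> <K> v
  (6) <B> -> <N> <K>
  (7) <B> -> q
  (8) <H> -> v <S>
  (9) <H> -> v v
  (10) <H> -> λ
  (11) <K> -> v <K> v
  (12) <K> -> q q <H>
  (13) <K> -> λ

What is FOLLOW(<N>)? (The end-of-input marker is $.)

{q, v}

FIRST(<H>) = {λ, v}
FIRST(<K>) = {λ, q, v}
FIRST(<S>) = {q, v}  (via <B> v)
FIRST(<N>) = {q, v}  (via <B> <N>)
FIRST(<B>) = {q, v}  (via <K> v, <N> <K>)
FOLLOW(<S>) includes $ since <S> is the start symbol.
FOLLOW(<B>): in <S>-><B> v, <B> is followed by v with FIRST {v}; in <N>-><B> <N>, <B> is followed by <N> with FIRST {q, v}. Thus FOLLOW(<B>) = {q, v}.
FOLLOW(<N>): in <S>->q <N> q, <N> is followed by q with FIRST {q}; in <N>-><B> <N>, the suffix after <N> is empty (adds nothing new); in <B>-><N> <K>, <N> is followed by <K> with FIRST {λ, q, v}; in <B>-><N> <K>, the suffix after <N> is nullable, so FOLLOW(<N>) ⊇ FOLLOW(<B>) = {q, v}. Thus FOLLOW(<N>) = {q, v}.
FOLLOW(<K>): in <B>-><K> v, <K> is followed by v with FIRST {v}; in <B>-><N> <K>, the suffix after <K> is empty, so FOLLOW(<K>) ⊇ FOLLOW(<B>) = {q, v}; in <K>->v <K> v, <K> is followed by v with FIRST {v}. Thus FOLLOW(<K>) = {q, v}.
FOLLOW(<H>): in <K>->q q <H>, the suffix after <H> is empty, so FOLLOW(<H>) ⊇ FOLLOW(<K>) = {q, v}. Thus FOLLOW(<H>) = {q, v}.
FOLLOW(<S>): in <H>->v <S>, the suffix after <S> is empty, so FOLLOW(<S>) ⊇ FOLLOW(<H>) = {q, v}. Thus FOLLOW(<S>) = {$, q, v}.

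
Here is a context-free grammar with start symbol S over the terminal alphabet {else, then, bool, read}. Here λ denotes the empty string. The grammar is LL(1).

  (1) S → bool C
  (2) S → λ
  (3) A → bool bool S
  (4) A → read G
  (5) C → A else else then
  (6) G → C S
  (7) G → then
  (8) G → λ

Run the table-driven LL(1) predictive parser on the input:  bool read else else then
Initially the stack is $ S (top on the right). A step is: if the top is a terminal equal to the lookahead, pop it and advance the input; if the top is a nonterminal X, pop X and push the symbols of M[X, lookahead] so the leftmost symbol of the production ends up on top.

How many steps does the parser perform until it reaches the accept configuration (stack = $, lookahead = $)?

     Stack                    Input                       Action
  1  $ S                      bool read else else then $  expand S → bool C
  2  $ C bool                 bool read else else then $  match bool
  3  $ C                      read else else then $       expand C → A else else then
  4  $ then else else A       read else else then $       expand A → read G
  5  $ then else else G read  read else else then $       match read
  6  $ then else else G       else else then $            expand G → λ
  7  $ then else else         else else then $            match else
  8  $ then else              else then $                 match else
  9  $ then                   then $                      match then
Accept reached after 9 steps.

9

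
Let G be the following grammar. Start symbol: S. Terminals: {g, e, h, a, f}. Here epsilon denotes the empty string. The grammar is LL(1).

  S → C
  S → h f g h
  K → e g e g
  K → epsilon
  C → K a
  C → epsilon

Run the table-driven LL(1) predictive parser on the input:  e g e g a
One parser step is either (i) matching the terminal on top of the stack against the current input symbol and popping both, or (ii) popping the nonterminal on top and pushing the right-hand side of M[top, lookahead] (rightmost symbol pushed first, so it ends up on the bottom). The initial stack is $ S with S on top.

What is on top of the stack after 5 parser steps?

     Stack        Input        Action
  1  $ S          e g e g a $  expand S → C
  2  $ C          e g e g a $  expand C → K a
  3  $ a K        e g e g a $  expand K → e g e g
  4  $ a g e g e  e g e g a $  match e
  5  $ a g e g    g e g a $    match g
Stack after step 5: $ a g e (top = e).

e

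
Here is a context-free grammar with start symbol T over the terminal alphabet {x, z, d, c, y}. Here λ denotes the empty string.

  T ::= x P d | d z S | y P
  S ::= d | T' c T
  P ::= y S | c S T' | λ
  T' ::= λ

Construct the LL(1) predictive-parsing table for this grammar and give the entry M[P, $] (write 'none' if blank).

FIRST(T): from T::=x P d we get {x}; from T::=d z S we get {d}; from T::=y P we get {y}. So FIRST(T) = {d, x, y}.
FIRST(P): from P::=y S we get {y}; from P::=c S T' we get {c}; from P::=λ we get {λ}. So FIRST(P) = {λ, c, y}.
FIRST(T'): from T'::=λ we get {λ}. So FIRST(T') = {λ}.
FIRST(S): from S::=d we get {d}; from S::=T' c T we get {c}. So FIRST(S) = {c, d}.
FOLLOW(T) includes $ since T is the start symbol.
FOLLOW(T): in S::=T' c T, the suffix after T is empty, so FOLLOW(T) ⊇ FOLLOW(S) = {$, d}. Thus FOLLOW(T) = {$, d}.
FOLLOW(P): in T::=x P d, P is followed by d with FIRST {d}; in T::=y P, the suffix after P is empty, so FOLLOW(P) ⊇ FOLLOW(T) = {$, d}. Thus FOLLOW(P) = {$, d}.
For P ::= y S: FIRST(y S) = {y}, so it goes in M[P, t] for t ∈ {y}.
For P ::= c S T': FIRST(c S T') = {c}, so it goes in M[P, t] for t ∈ {c}.
For P ::= λ: FIRST(λ) = {λ}, so it goes in M[P, t] for t ∈ {}; since λ ∈ FIRST, also for every t ∈ FOLLOW(P) = {$, d}.

P ::= λ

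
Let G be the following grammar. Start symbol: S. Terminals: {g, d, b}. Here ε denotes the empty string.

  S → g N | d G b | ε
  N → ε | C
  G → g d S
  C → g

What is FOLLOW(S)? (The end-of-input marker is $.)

{$, b}

FIRST(S) = {ε, d, g}
FIRST(G) = {g}
FIRST(C) = {g}
FIRST(N) = {ε, g}  (via C)
FOLLOW(S) includes $ since S is the start symbol.
FOLLOW(G): in S→d G b, G is followed by b with FIRST {b}. Thus FOLLOW(G) = {b}.
FOLLOW(S): in G→g d S, the suffix after S is empty, so FOLLOW(S) ⊇ FOLLOW(G) = {b}. Thus FOLLOW(S) = {$, b}.
FOLLOW(N): in S→g N, the suffix after N is empty, so FOLLOW(N) ⊇ FOLLOW(S) = {$, b}. Thus FOLLOW(N) = {$, b}.
FOLLOW(C): in N→C, the suffix after C is empty, so FOLLOW(C) ⊇ FOLLOW(N) = {$, b}. Thus FOLLOW(C) = {$, b}.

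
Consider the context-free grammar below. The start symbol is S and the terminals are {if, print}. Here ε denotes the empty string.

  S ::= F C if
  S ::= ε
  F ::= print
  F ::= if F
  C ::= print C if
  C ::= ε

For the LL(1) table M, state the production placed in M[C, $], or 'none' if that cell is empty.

none

FIRST(F): from F::=print we get {print}; from F::=if F we get {if}. So FIRST(F) = {if, print}.
FIRST(C): from C::=print C if we get {print}; from C::=ε we get {ε}. So FIRST(C) = {ε, print}.
FIRST(S): from S::=F C if we get {if, print}; from S::=ε we get {ε}. So FIRST(S) = {ε, if, print}.
FOLLOW(S) includes $ since S is the start symbol.
FOLLOW(C): in S::=F C if, C is followed by if with FIRST {if}; in C::=print C if, C is followed by if with FIRST {if}. Thus FOLLOW(C) = {if}.
For C ::= print C if: FIRST(print C if) = {print}, so it goes in M[C, t] for t ∈ {print}.
For C ::= ε: FIRST(ε) = {ε}, so it goes in M[C, t] for t ∈ {}; since ε ∈ FIRST, also for every t ∈ FOLLOW(C) = {if}.
None of these place a production in M[C, $].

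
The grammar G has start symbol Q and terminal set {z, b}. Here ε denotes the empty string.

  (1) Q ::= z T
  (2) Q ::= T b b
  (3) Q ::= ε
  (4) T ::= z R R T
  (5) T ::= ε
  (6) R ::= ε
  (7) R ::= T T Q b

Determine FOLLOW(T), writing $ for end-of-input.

{$, b, z}

FIRST(T) = {ε, z}
FIRST(Q) = {ε, b, z}  (via T b b)
FIRST(R) = {ε, b, z}  (via T T Q b)
FOLLOW(Q) includes $ since Q is the start symbol.
FOLLOW(Q): in R::=T T Q b, Q is followed by b with FIRST {b}. Thus FOLLOW(Q) = {$, b}.
FOLLOW(T): in Q::=z T, the suffix after T is empty, so FOLLOW(T) ⊇ FOLLOW(Q) = {$, b}; in Q::=T b b, T is followed by b b with FIRST {b}; in T::=z R R T, the suffix after T is empty (adds nothing new); in R::=T T Q b (occurrence 1), T is followed by T Q b with FIRST {b, z}; in R::=T T Q b (occurrence 2), T is followed by Q b with FIRST {b, z}. Thus FOLLOW(T) = {$, b, z}.
FOLLOW(R): in T::=z R R T (occurrence 1), R is followed by R T with FIRST {ε, b, z}; in T::=z R R T (occurrence 1), the suffix after R is nullable, so FOLLOW(R) ⊇ FOLLOW(T) = {$, b, z}; in T::=z R R T (occurrence 2), R is followed by T with FIRST {ε, z}; in T::=z R R T (occurrence 2), the suffix after R is nullable, so FOLLOW(R) ⊇ FOLLOW(T) = {$, b, z}. Thus FOLLOW(R) = {$, b, z}.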